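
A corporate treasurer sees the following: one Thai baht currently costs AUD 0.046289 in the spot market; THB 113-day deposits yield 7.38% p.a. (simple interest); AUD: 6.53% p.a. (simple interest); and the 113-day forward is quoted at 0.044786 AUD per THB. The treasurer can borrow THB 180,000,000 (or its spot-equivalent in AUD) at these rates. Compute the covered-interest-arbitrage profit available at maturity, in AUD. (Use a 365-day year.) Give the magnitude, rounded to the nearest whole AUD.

AUD 254,795

T = 113/365 years.
Keep in THB, deliver into the forward: 180,000,000·1.022847671·0.044786 = AUD 8,245,666.04.
Swap to AUD now, deposit: 180,000,000·0.046289·1.020216164 = AUD 8,500,461.48.
The quoted forward undervalues THB, so borrow THB, convert to AUD at spot, deposit the AUD at 6.53%, and buy THB forward at 0.044786 to cover the loan.
The gap between the two covered legs is AUD 254,795.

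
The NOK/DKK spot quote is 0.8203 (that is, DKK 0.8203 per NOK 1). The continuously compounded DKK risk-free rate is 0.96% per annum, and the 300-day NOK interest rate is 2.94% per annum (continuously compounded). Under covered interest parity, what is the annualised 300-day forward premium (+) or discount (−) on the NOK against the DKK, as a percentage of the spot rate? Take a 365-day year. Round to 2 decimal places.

T = 300/365 years.
No-arbitrage forward: 0.8203 × 1.0079216 / 1.0244587 = 0.8070585 DKK/NOK.
(F − S)/S ÷ T = (0.8070585 − 0.8203)/0.8203/(300/365) = -0.019640 → -1.96%.

-1.96%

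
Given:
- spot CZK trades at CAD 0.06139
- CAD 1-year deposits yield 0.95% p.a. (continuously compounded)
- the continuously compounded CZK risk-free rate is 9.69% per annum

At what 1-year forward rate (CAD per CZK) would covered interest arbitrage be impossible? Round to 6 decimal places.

0.056252

T = 1 year.
Growth of 1 CAD over T: e^(0.0095×1) = 1.0095453.
Growth of 1 CZK over T: e^(0.0969×1) = 1.1017502.
CIP: F = S · (grow CAD)/(grow CZK) = 0.06139 × 1.0095453/1.1017502 = 0.05625230 CAD per CZK.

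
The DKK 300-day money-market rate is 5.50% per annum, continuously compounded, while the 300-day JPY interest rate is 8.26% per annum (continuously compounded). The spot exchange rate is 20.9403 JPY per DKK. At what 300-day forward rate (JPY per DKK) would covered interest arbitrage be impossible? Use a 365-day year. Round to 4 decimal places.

21.4208

T = 300/365 years.
Growth of 1 JPY over T: e^(0.0826×300/365) = 1.07024801.
Growth of 1 DKK over T: e^(0.0550×300/365) = 1.04624282.
So F = 20.9403 × 1.07024801 / 1.04624282 = 21.420758 (JPY/DKK).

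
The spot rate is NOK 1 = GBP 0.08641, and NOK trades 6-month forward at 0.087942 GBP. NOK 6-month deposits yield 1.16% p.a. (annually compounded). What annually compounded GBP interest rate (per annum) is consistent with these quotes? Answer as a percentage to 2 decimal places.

4.78%

T = 6/12 years.
By CIP, F/S equals the GBP-to-NOK growth ratio: 0.087942/0.08641 = 1.0177294.
NOK growth factor: (1 + 0.0116)^(6/12) = 1.0057833.
That pins the GBP growth at 1.0236152.
Annualise: 1.0236152^(12/6) − 1 = 0.047788 = 4.78%.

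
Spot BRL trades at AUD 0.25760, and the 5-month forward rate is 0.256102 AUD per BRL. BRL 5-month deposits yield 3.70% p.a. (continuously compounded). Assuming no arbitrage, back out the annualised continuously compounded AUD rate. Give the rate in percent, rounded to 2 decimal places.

T = 5/12 years.
F/S = 0.256102/0.2576 = 0.9941848 = (growth of AUD) / (growth of BRL).
The BRL side grows by e^(0.0370×5/12) = 1.0155361.
That pins the AUD growth at 1.0096306.
Take logs: ln 1.0096306 / (5/12) = 0.023003, so 2.30%.

2.30%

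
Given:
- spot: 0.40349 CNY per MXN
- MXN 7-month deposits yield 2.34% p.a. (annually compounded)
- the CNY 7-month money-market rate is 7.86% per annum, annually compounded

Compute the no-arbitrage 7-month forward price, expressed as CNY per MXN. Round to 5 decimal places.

0.41605

T = 7/12 years.
CNY accumulates by (1 + 0.0786)^(7/12) = 1.0451258.
MXN accumulates by (1 + 0.0234)^(7/12) = 1.0135842.
Forward (CNY per MXN) = 0.40349 × 1.0451258 / 1.0135842 = 0.4160462.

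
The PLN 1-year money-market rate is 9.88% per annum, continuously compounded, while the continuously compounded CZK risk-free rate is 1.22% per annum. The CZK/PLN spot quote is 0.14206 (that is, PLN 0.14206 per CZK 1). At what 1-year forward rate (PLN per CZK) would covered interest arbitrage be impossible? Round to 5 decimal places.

T = 1 year.
PLN growth factor: e^(0.0988×1) = 1.1038455.
CZK accumulates by e^(0.0122×1) = 1.0122747.
So F = 0.14206 × 1.1038455 / 1.0122747 = 0.1549108 (PLN/CZK).

0.15491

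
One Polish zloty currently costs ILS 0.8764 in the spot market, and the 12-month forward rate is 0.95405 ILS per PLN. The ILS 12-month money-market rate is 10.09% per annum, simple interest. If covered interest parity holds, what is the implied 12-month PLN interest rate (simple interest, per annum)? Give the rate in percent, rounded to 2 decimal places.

1.13%

T = 1 year.
CIP gives F = S · g_ILS/g_PLN, so g_ILS/g_PLN = 0.95405/0.8764 = 1.0886011.
ILS growth factor: 1 + 0.1009×1 = 1.100900.
So the PLN growth factor = 1.0112979.
r = (1.0112979 − 1)/1 = 0.011298 → 1.13%.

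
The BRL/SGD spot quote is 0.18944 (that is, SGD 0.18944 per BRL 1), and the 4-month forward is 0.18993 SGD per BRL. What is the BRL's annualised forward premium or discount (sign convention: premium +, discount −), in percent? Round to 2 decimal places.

T = 4/12 years.
BRL trades forward at +0.25866% vs spot over the period.
Annualise by dividing by T: 0.0025866 / (4/12) = 0.007760 → 0.78%.

+0.78%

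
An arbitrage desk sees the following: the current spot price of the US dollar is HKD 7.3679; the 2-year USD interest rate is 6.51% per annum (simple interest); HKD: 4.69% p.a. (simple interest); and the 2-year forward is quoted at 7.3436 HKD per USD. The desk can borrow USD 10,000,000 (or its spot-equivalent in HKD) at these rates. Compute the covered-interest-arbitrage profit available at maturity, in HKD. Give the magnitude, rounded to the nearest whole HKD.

T = 2 years.
Keep in USD, deliver into the forward: 10,000,000·1.130200·7.3436 = HKD 82,997,367.20.
Swap to HKD now, deposit: 10,000,000·7.3679·1.093800 = HKD 80,590,090.20.
The quoted forward overvalues USD, so borrow HKD, buy USD at spot, deposit the USD at 6.51%, and sell the proceeds forward at 7.3436.
Arbitrage profit = |82,997,367.20 − 80,590,090.20| = HKD 2,407,277.

HKD 2,407,277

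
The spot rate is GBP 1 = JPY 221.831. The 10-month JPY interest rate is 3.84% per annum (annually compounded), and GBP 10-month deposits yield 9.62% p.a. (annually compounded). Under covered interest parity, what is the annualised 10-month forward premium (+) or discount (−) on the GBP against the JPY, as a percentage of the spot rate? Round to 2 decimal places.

T = 10/12 years.
CIP forward (JPY per GBP) = 221.831 × 1.0318991/1.0795469 = 212.040078.
Annualised premium = (F − S)/S × (1/T) = (212.040078 − 221.831)/221.831 ÷ (10/12) = -5.30%.

-5.30%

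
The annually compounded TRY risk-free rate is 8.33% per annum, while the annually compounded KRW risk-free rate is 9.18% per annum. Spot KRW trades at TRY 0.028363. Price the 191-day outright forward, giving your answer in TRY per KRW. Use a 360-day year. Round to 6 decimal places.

0.028246

T = 191/360 years.
TRY growth factor: (1 + 0.0833)^(191/360) = 1.0433647.
KRW accumulates by (1 + 0.0918)^(191/360) = 1.0477002.
CIP: F = S · (grow TRY)/(grow KRW) = 0.028363 × 1.0433647/1.0477002 = 0.02824563 TRY per KRW.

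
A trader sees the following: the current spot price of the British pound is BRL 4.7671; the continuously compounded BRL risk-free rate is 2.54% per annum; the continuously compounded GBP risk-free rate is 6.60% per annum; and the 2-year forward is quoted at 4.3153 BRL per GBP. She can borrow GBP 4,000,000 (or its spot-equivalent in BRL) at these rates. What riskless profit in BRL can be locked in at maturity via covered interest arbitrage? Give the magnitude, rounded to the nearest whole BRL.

T = 2 years.
Route A — deposit GBP, sell forward: 4,000,000 × 1.1411083193 × 4.3153 = BRL 19,696,898.92.
Route B — convert at spot, deposit BRL: 4,000,000 × 4.7671 × 1.0521124497 = BRL 20,062,101.04.
The quoted forward undervalues GBP, so borrow GBP, convert to BRL at spot, deposit the BRL at 2.54%, and buy GBP forward at 4.3153 to cover the loan.
The gap between the two covered legs is BRL 365,202.

BRL 365,202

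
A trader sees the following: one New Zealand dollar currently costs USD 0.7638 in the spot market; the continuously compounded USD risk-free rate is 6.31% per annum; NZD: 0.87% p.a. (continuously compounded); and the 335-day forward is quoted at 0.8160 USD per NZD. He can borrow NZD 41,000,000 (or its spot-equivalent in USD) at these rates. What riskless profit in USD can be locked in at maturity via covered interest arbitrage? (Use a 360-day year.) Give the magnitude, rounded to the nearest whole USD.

USD 518,293

T = 335/360 years.
Invest the NZD and cover forward: 41,000,000 × 1.0081286932 × 0.8160 = USD 33,727,953.56.
Convert at spot and invest in USD: 41,000,000 × 0.7638 × 1.0604762032 = USD 33,209,660.68.
The quoted forward overvalues NZD, so borrow USD, buy NZD at spot, deposit the NZD at 0.87%, and sell the proceeds forward at 0.8160.
Arbitrage profit = |33,727,953.56 − 33,209,660.68| = USD 518,293.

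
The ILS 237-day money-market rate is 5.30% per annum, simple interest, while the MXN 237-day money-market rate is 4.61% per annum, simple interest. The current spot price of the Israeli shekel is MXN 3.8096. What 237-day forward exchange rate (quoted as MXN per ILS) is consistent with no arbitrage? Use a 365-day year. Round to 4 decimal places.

T = 237/365 years.
MXN growth factor: 1 + 0.0461×237/365 = 1.0299334.
ILS growth factor: 1 + 0.0530×237/365 = 1.0344137.
So F = 3.8096 × 1.0299334 / 1.0344137 = 3.793100 (MXN/ILS).

3.7931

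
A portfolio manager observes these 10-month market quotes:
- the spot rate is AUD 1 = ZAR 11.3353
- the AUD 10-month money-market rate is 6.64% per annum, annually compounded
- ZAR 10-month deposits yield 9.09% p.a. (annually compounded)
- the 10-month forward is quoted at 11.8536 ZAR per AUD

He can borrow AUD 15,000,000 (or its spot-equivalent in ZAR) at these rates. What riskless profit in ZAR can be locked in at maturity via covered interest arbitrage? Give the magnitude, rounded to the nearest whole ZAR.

ZAR 4,774,447

T = 10/12 years.
Keep in AUD, deliver into the forward: 15,000,000·1.05503478882·11.8536 = ZAR 187,589,405.59.
Swap to ZAR now, deposit: 15,000,000·11.3353·1.07519553316 = ZAR 182,814,958.91.
The quoted forward overvalues AUD, so borrow ZAR, buy AUD at spot, deposit the AUD at 6.64%, and sell the proceeds forward at 11.8536.
Profit = 187,589,405.59 − 182,814,958.91 = ZAR 4,774,447.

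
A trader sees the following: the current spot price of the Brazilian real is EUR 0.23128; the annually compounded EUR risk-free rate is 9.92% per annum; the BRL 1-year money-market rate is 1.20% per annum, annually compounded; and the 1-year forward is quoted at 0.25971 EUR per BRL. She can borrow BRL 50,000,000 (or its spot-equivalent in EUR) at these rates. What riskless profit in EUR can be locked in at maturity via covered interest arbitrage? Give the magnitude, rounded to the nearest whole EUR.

T = 1 year.
Invest the BRL and cover forward: 50,000,000 × 1.012000 × 0.25971 = EUR 13,141,326.00.
Convert at spot and invest in EUR: 50,000,000 × 0.23128 × 1.099200 = EUR 12,711,148.80.
The quoted forward overvalues BRL, so borrow EUR, buy BRL at spot, deposit the BRL at 1.20%, and sell the proceeds forward at 0.25971.
The gap between the two covered legs is EUR 430,177.

EUR 430,177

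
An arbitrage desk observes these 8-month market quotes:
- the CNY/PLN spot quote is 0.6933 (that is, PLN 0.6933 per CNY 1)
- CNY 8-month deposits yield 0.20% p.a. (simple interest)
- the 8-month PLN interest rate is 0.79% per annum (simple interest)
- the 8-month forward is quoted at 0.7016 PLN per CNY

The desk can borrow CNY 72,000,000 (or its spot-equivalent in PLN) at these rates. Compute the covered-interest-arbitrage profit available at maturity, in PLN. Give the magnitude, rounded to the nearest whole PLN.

PLN 402,054

T = 8/12 years.
Route A — deposit CNY, sell forward: 72,000,000 × 1.0013333333 × 0.7016 = PLN 50,582,553.60.
Route B — convert at spot, deposit PLN: 72,000,000 × 0.6933 × 1.0052666667 = PLN 50,180,499.36.
The quoted forward overvalues CNY, so borrow PLN, buy CNY at spot, deposit the CNY at 0.20%, and sell the proceeds forward at 0.7016.
Arbitrage profit = |50,582,553.60 − 50,180,499.36| = PLN 402,054.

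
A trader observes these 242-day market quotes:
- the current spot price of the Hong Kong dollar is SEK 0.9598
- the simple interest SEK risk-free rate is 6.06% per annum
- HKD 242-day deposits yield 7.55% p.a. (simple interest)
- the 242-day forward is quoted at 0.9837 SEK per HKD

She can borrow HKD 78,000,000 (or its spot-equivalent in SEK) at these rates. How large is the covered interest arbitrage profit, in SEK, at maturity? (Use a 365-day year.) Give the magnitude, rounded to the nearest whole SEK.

T = 242/365 years.
Route A — deposit HKD, sell forward: 78,000,000 × 1.0500575342 × 0.9837 = SEK 80,569,444.52.
Route B — convert at spot, deposit SEK: 78,000,000 × 0.9598 × 1.0401786301 = SEK 77,872,349.04.
The quoted forward overvalues HKD, so borrow SEK, buy HKD at spot, deposit the HKD at 7.55%, and sell the proceeds forward at 0.9837.
Arbitrage profit = |80,569,444.52 − 77,872,349.04| = SEK 2,697,095.

SEK 2,697,095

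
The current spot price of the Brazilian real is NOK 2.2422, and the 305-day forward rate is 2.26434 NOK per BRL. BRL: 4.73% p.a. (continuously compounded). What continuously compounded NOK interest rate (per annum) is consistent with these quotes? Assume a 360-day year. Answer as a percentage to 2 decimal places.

T = 305/360 years.
F/S = 2.26434/2.2422 = 1.0098742 = (growth of NOK) / (growth of BRL).
BRL growth factor: e^(0.0473×305/360) = 1.0408874.
So the NOK growth factor = 1.0511653.
r = ln(1.0511653)/(305/360) = 0.058898 → 5.89%.

5.89%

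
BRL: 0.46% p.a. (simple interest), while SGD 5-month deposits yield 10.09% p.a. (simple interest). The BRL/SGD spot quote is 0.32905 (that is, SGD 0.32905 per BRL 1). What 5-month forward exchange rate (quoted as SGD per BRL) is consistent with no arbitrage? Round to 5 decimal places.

0.34223

T = 5/12 years.
SGD growth factor: 1 + 0.1009×5/12 = 1.0420417.
Growth of 1 BRL over T: 1 + 0.0046×5/12 = 1.0019167.
CIP: F = S · (grow SGD)/(grow BRL) = 0.32905 × 1.0420417/1.0019167 = 0.3422279 SGD per BRL.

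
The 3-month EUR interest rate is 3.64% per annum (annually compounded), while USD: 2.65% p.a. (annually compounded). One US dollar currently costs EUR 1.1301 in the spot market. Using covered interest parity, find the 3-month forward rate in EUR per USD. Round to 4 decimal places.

1.1328

T = 3/12 years.
EUR accumulates by (1 + 0.0364)^(3/12) = 1.0089784.
USD growth factor: (1 + 0.0265)^(3/12) = 1.0065602.
Forward (EUR per USD) = 1.1301 × 1.0089784 / 1.0065602 = 1.132815.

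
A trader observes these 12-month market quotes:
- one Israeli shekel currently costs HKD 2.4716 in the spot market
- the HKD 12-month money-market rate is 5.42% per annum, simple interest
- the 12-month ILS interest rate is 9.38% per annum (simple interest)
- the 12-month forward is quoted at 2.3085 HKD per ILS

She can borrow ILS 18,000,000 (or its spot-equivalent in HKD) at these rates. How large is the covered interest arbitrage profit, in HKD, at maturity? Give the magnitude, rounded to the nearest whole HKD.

HKD 1,449,422

T = 1 year.
Keep in ILS, deliver into the forward: 18,000,000·1.093800·2.3085 = HKD 45,450,671.40.
Swap to HKD now, deposit: 18,000,000·2.4716·1.054200 = HKD 46,900,092.96.
The quoted forward undervalues ILS, so borrow ILS, convert to HKD at spot, deposit the HKD at 5.42%, and buy ILS forward at 2.3085 to cover the loan.
The gap between the two covered legs is HKD 1,449,422.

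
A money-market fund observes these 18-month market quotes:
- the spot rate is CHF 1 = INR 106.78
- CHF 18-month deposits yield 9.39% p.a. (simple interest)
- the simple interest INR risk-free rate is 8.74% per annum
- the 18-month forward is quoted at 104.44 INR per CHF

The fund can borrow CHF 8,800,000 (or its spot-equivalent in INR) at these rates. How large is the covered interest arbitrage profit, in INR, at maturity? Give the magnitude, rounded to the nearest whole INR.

INR 14,330,659

T = 18/12 years.
Route A — deposit CHF, sell forward: 8,800,000 × 1.140850 × 104.44 = INR 1,048,523,291.20.
Route B — convert at spot, deposit INR: 8,800,000 × 106.78 × 1.131100 = INR 1,062,853,950.40.
The quoted forward undervalues CHF, so borrow CHF, convert to INR at spot, deposit the INR at 8.74%, and buy CHF forward at 104.44 to cover the loan.
The gap between the two covered legs is INR 14,330,659.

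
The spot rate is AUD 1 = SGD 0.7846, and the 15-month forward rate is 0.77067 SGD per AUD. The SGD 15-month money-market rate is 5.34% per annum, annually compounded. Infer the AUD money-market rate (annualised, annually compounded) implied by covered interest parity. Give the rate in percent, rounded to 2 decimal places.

T = 15/12 years.
CIP gives F = S · g_SGD/g_AUD, so g_SGD/g_AUD = 0.77067/0.7846 = 0.9822457.
SGD growth factor: (1 + 0.0534)^(15/12) = 1.0671897.
That pins the AUD growth at 1.0864794.
r = 1.0864794^(12/15) − 1 = 0.068605 → 6.86%.

6.86%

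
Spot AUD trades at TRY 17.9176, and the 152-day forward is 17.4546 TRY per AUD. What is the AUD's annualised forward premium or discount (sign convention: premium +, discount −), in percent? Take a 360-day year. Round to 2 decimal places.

T = 152/360 years.
AUD trades forward at -2.58405% vs spot over the period.
Annualise by dividing by T: -0.0258405 / (152/360) = -0.061201 → -6.12%.

-6.12%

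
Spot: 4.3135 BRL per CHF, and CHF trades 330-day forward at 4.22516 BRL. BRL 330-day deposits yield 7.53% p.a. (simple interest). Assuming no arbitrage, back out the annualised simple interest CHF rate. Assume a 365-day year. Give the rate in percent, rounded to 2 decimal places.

10.00%

T = 330/365 years.
F/S = 4.22516/4.3135 = 0.9795201 = (growth of BRL) / (growth of CHF).
BRL growth factor: 1 + 0.0753×330/365 = 1.0680795.
Hence g_CHF = 1.090411.
(1.090411 − 1)/T = 0.100000, i.e. 10.00%.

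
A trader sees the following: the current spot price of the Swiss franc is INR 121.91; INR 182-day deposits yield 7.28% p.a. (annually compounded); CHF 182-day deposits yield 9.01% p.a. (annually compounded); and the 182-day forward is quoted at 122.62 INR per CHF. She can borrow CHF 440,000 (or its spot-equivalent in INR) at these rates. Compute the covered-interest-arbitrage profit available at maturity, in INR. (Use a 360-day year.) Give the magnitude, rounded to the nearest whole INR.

INR 777,658

T = 182/360 years.
Route A — deposit CHF, sell forward: 440,000 × 1.0445790614 × 122.62 = INR 56,357,965.18.
Route B — convert at spot, deposit INR: 440,000 × 121.91 × 1.0361650303 = INR 55,580,306.69.
The quoted forward overvalues CHF, so borrow INR, buy CHF at spot, deposit the CHF at 9.01%, and sell the proceeds forward at 122.62.
Profit = 56,357,965.18 − 55,580,306.69 = INR 777,658.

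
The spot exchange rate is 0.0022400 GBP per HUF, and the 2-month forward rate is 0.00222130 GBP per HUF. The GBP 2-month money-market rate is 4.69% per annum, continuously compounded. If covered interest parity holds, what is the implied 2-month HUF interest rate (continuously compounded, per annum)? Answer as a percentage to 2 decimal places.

9.72%

T = 2/12 years.
F/S = 0.0022213/0.00224 = 0.9916518 = (growth of GBP) / (growth of HUF).
The GBP side grows by e^(0.0469×2/12) = 1.0078473.
That pins the HUF growth at 1.0163318.
r = ln(1.0163318)/(2/12) = 0.097199 → 9.72%.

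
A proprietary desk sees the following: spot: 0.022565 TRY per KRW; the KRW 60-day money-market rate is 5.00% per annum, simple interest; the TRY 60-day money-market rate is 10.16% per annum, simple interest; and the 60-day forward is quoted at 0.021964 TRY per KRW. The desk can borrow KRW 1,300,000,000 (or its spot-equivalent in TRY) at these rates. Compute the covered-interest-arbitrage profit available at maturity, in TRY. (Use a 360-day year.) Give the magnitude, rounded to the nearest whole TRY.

TRY 1,040,088

T = 60/360 years.
Invest the KRW and cover forward: 1,300,000,000 × 1.0083333333 × 0.021964 = TRY 28,791,143.33.
Convert at spot and invest in TRY: 1,300,000,000 × 0.022565 × 1.0169333333 = TRY 29,831,230.87.
The quoted forward undervalues KRW, so borrow KRW, convert to TRY at spot, deposit the TRY at 10.16%, and buy KRW forward at 0.021964 to cover the loan.
The gap between the two covered legs is TRY 1,040,088.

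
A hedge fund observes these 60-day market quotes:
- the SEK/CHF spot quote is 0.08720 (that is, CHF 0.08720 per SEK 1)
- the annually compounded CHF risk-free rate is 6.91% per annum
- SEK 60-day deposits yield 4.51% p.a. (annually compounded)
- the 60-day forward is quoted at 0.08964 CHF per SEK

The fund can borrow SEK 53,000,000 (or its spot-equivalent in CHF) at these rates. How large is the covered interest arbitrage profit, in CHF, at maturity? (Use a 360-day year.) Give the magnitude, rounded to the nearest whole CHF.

CHF 112,623

T = 60/360 years.
Keep in SEK, deliver into the forward: 53,000,000·1.007379189·0.08964 = CHF 4,785,977.94.
Swap to CHF now, deposit: 53,000,000·0.08720·1.011198434 = CHF 4,673,354.68.
The quoted forward overvalues SEK, so borrow CHF, buy SEK at spot, deposit the SEK at 4.51%, and sell the proceeds forward at 0.08964.
The gap between the two covered legs is CHF 112,623.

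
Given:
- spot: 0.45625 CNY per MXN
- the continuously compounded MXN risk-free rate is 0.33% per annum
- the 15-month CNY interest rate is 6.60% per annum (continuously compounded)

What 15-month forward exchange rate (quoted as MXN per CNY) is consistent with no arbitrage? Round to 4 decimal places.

T = 15/12 years.
Growth of 1 CNY over T: e^(0.0660×15/12) = 1.0859987.
MXN accumulates by e^(0.0033×15/12) = 1.0041335.
Forward (CNY per MXN) = 0.45625 × 1.0859987 / 1.0041335 = 0.4934472.
Invert for MXN per CNY: 1 / 0.4934472 = 2.0266.

2.0266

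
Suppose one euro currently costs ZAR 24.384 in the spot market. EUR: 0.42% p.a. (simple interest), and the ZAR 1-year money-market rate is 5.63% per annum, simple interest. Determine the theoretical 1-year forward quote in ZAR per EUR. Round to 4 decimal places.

25.6491

T = 1 year.
ZAR growth factor: 1 + 0.0563×1 = 1.056300.
EUR growth factor: 1 + 0.0042×1 = 1.004200.
Forward (ZAR per EUR) = 24.384 × 1.056300 / 1.004200 = 25.649093.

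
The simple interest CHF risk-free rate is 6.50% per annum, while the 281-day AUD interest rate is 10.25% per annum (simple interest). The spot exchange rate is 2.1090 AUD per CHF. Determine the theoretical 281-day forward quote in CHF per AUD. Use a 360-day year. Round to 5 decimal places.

T = 281/360 years.
AUD accumulates by 1 + 0.1025×281/360 = 1.0800069.
CHF growth factor: 1 + 0.0650×281/360 = 1.0507361.
So F = 2.109 × 1.0800069 / 1.0507361 = 2.167751 (AUD/CHF).
Quoted the other way: 1/2.167751 = 0.46131 CHF per AUD.

0.46131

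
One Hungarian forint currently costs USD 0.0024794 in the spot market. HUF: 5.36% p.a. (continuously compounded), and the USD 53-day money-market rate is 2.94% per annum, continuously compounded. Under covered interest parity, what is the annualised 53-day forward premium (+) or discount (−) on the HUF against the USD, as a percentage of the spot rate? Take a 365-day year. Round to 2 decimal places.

-2.42%

T = 53/365 years.
CIP forward (USD per HUF) = 0.0024794 × 1.0042782/1.0078134 = 0.0024707028.
Annualised premium = (F − S)/S × (1/T) = (0.0024707028 − 0.0024794)/0.0024794 ÷ (53/365) = -2.42%.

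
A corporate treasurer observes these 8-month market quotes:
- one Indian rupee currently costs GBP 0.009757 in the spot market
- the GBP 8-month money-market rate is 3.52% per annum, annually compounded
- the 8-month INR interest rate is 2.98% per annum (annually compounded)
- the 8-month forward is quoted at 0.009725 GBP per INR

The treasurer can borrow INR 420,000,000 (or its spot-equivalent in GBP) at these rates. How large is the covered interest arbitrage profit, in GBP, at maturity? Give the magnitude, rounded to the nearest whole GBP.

T = 8/12 years.
Invest the INR and cover forward: 420,000,000 × 1.01976928 × 0.009725 = GBP 4,165,247.62.
Convert at spot and invest in GBP: 420,000,000 × 0.009757 × 1.023331106 = GBP 4,193,549.47.
The quoted forward undervalues INR, so borrow INR, convert to GBP at spot, deposit the GBP at 3.52%, and buy INR forward at 0.009725 to cover the loan.
Profit = 4,193,549.47 − 4,165,247.62 = GBP 28,302.

GBP 28,302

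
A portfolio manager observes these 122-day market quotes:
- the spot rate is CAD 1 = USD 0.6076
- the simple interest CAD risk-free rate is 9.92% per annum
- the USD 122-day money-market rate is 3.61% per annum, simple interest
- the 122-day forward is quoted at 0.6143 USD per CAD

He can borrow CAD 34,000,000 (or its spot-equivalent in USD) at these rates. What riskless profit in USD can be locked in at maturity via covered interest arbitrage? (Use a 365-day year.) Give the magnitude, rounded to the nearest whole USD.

T = 122/365 years.
Keep in CAD, deliver into the forward: 34,000,000·1.0331572603·0.6143 = USD 21,578,729.17.
Swap to USD now, deposit: 34,000,000·0.6076·1.0120663014 = USD 20,907,670.48.
The quoted forward overvalues CAD, so borrow USD, buy CAD at spot, deposit the CAD at 9.92%, and sell the proceeds forward at 0.6143.
The gap between the two covered legs is USD 671,059.

USD 671,059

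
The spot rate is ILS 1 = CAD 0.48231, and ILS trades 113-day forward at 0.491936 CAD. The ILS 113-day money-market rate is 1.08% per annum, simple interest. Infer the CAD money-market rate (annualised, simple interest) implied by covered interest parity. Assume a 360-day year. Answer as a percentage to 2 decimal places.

7.46%

T = 113/360 years.
CIP gives F = S · g_CAD/g_ILS, so g_CAD/g_ILS = 0.491936/0.48231 = 1.0199581.
ILS growth factor: 1 + 0.0108×113/360 = 1.003390.
Hence g_CAD = 1.0234158.
(1.0234158 − 1)/T = 0.074599, i.e. 7.46%.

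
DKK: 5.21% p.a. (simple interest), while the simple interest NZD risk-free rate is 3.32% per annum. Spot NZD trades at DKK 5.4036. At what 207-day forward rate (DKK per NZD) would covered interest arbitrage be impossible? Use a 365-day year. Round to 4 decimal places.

T = 207/365 years.
Growth of 1 DKK over T: 1 + 0.0521×207/365 = 1.0295471.
Growth of 1 NZD over T: 1 + 0.0332×207/365 = 1.0188285.
Forward (DKK per NZD) = 5.4036 × 1.0295471 / 1.0188285 = 5.460449.

5.4604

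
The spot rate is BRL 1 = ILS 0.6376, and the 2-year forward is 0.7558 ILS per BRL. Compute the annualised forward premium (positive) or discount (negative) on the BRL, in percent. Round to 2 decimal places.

T = 2 years.
Period premium: (0.7558 − 0.6376)/0.6376 = 0.1853827.
Per annum: 0.1853827 / 2 = 0.092691 = 9.27%.

+9.27%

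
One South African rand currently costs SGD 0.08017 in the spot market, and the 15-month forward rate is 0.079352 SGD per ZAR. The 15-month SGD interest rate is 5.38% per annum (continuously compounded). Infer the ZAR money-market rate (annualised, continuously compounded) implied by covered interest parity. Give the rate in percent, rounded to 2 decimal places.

T = 15/12 years.
CIP gives F = S · g_SGD/g_ZAR, so g_SGD/g_ZAR = 0.079352/0.08017 = 0.9897967.
SGD growth factor: e^(0.0538×15/12) = 1.0695628.
Hence g_ZAR = 1.0805884.
r = ln(1.0805884)/(15/12) = 0.062005 → 6.20%.

6.20%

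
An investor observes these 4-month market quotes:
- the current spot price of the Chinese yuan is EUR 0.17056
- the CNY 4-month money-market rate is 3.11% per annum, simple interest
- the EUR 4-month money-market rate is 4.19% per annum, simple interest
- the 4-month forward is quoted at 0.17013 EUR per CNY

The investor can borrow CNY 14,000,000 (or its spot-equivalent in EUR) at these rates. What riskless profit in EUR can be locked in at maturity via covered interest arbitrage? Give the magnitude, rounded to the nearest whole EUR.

T = 4/12 years.
Route A — deposit CNY, sell forward: 14,000,000 × 1.010366667 × 0.17013 = EUR 2,406,511.53.
Route B — convert at spot, deposit EUR: 14,000,000 × 0.17056 × 1.013966667 = EUR 2,421,190.17.
The quoted forward undervalues CNY, so borrow CNY, convert to EUR at spot, deposit the EUR at 4.19%, and buy CNY forward at 0.17013 to cover the loan.
Arbitrage profit = |2,406,511.53 − 2,421,190.17| = EUR 14,679.

EUR 14,679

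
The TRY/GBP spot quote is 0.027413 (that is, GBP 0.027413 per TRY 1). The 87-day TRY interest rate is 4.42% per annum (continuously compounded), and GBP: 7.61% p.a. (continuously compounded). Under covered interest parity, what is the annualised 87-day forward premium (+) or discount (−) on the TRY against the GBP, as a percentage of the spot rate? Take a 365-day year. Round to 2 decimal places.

+3.20%

T = 87/365 years.
F = S · g_GBP/g_TRY = 0.027413 × 1.0183044/1.010591 = 0.027622231.
(F − S)/S ÷ T = (0.027622231 − 0.027413)/0.027413/(87/365) = 0.032022 → 3.20%.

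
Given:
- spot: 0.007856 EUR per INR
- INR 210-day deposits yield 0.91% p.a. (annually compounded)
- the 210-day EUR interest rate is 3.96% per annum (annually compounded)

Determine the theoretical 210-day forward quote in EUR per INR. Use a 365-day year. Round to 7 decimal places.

0.0079917

T = 210/365 years.
Growth of 1 EUR over T: (1 + 0.0396)^(210/365) = 1.0225955.
INR accumulates by (1 + 0.0091)^(210/365) = 1.0052255.
CIP: F = S · (grow EUR)/(grow INR) = 0.007856 × 1.0225955/1.0052255 = 0.007991749 EUR per INR.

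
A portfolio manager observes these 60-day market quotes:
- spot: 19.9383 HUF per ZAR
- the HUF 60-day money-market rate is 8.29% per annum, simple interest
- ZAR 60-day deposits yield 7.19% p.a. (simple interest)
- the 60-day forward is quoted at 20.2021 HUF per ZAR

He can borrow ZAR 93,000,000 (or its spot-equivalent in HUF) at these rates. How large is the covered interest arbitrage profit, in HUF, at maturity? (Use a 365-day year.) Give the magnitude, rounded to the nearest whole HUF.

HUF 21,470,453

T = 60/365 years.
Route A — deposit ZAR, sell forward: 93,000,000 × 1.011819178082 × 20.2021 = HUF 1,901,001,116.23.
Route B — convert at spot, deposit HUF: 93,000,000 × 19.9383 × 1.01362739726 = HUF 1,879,530,663.54.
The quoted forward overvalues ZAR, so borrow HUF, buy ZAR at spot, deposit the ZAR at 7.19%, and sell the proceeds forward at 20.2021.
Profit = 1,901,001,116.23 − 1,879,530,663.54 = HUF 21,470,453.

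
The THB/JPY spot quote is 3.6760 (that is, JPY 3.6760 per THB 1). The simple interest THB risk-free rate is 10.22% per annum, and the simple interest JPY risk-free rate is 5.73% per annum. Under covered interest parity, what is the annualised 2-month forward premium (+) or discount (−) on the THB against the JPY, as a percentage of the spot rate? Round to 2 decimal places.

-4.41%

T = 2/12 years.
CIP forward (JPY per THB) = 3.676 × 1.009550/1.0170333 = 3.6489521.
Annualised premium = (F − S)/S × (1/T) = (3.6489521 − 3.676)/3.676 ÷ (2/12) = -4.41%.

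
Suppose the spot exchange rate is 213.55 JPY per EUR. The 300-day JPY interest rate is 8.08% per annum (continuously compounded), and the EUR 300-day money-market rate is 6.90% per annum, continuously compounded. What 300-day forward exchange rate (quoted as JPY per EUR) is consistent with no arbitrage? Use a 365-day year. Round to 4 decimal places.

215.6312

T = 300/365 years.
JPY accumulates by e^(0.0808×300/365) = 1.068665805.
EUR growth factor: e^(0.0690×300/365) = 1.058351309.
CIP: F = S · (grow JPY)/(grow EUR) = 213.55 × 1.068665805/1.058351309 = 215.631219 JPY per EUR.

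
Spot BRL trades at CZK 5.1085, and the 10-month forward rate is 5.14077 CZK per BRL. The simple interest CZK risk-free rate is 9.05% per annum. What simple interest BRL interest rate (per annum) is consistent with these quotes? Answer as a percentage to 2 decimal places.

T = 10/12 years.
By CIP, F/S equals the CZK-to-BRL growth ratio: 5.14077/5.1085 = 1.0063169.
The CZK side grows by 1 + 0.0905×10/12 = 1.0754167.
Hence g_BRL = 1.068666.
r = (1.068666 − 1)/(10/12) = 0.082399 → 8.24%.

8.24%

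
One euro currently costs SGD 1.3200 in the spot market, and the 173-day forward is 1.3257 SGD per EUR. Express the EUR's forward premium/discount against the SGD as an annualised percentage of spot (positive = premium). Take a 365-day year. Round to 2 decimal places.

+0.91%

T = 173/365 years.
(F − S)/S = (1.3257 − 1.32)/1.32 = 0.0043182.
Per annum: 0.0043182 / (173/365) = 0.009111 = 0.91%.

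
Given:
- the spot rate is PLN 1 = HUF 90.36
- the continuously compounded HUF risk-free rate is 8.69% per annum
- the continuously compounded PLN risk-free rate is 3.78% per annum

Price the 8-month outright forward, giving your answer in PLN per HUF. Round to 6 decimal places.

0.010710

T = 8/12 years.
HUF accumulates by e^(0.0869×8/12) = 1.0596444.
Growth of 1 PLN over T: e^(0.0378×8/12) = 1.0255202.
Forward (HUF per PLN) = 90.36 × 1.0596444 / 1.0255202 = 93.36673.
Quoted the other way: 1/93.36673 = 0.010710 PLN per HUF.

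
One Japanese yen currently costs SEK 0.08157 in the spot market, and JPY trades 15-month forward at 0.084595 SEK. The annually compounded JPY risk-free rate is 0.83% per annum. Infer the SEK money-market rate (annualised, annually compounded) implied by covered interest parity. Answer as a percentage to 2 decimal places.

3.81%

T = 15/12 years.
By CIP, F/S equals the SEK-to-JPY growth ratio: 0.084595/0.08157 = 1.0370847.
JPY growth factor: (1 + 0.0083)^(15/12) = 1.0103857.
Hence g_SEK = 1.0478556.
Annualise: 1.0478556^(12/15) − 1 = 0.038105 = 3.81%.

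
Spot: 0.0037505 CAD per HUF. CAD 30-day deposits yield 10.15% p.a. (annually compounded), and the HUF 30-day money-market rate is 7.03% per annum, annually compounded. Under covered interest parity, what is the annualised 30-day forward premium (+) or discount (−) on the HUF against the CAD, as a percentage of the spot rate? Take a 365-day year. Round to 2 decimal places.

+2.88%

T = 30/365 years.
No-arbitrage forward: 0.0037505 × 1.0079774 / 1.0055996 = 0.0037593683 CAD/HUF.
(F − S)/S ÷ T = (0.0037593683 − 0.0037505)/0.0037505/(30/365) = 0.028769 → 2.88%.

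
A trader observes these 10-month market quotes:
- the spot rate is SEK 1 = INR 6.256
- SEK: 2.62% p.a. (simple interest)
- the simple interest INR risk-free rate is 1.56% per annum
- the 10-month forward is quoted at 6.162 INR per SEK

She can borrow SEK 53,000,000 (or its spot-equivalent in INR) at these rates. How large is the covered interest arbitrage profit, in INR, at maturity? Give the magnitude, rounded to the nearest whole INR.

INR 2,161,923

T = 10/12 years.
Route A — deposit SEK, sell forward: 53,000,000 × 1.02183333333 × 6.162 = INR 333,716,461.00.
Route B — convert at spot, deposit INR: 53,000,000 × 6.256 × 1.013000 = INR 335,878,384.00.
The quoted forward undervalues SEK, so borrow SEK, convert to INR at spot, deposit the INR at 1.56%, and buy SEK forward at 6.162 to cover the loan.
The gap between the two covered legs is INR 2,161,923.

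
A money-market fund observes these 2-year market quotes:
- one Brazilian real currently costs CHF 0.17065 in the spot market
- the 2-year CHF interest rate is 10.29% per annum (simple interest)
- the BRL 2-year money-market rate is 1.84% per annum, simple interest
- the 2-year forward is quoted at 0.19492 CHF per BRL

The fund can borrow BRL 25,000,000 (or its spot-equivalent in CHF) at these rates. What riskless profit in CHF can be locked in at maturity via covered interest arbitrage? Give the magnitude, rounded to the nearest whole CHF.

T = 2 years.
Invest the BRL and cover forward: 25,000,000 × 1.036800 × 0.19492 = CHF 5,052,326.40.
Convert at spot and invest in CHF: 25,000,000 × 0.17065 × 1.205800 = CHF 5,144,244.25.
The quoted forward undervalues BRL, so borrow BRL, convert to CHF at spot, deposit the CHF at 10.29%, and buy BRL forward at 0.19492 to cover the loan.
Profit = 5,144,244.25 − 5,052,326.40 = CHF 91,918.

CHF 91,918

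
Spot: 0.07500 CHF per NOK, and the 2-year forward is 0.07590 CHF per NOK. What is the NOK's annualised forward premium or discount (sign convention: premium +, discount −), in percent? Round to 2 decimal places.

+0.60%

T = 2 years.
NOK trades forward at +1.20000% vs spot over the period.
Per annum: 0.0120000 / 2 = 0.006000 = 0.60%.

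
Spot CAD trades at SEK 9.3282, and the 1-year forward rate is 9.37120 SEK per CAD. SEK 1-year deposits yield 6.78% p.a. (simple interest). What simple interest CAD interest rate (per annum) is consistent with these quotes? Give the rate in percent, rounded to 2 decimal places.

T = 1 year.
CIP gives F = S · g_SEK/g_CAD, so g_SEK/g_CAD = 9.3712/9.3282 = 1.0046097.
SEK growth factor: 1 + 0.0678×1 = 1.067800.
So the CAD growth factor = 1.0629003.
r = (1.0629003 − 1)/1 = 0.062900 → 6.29%.

6.29%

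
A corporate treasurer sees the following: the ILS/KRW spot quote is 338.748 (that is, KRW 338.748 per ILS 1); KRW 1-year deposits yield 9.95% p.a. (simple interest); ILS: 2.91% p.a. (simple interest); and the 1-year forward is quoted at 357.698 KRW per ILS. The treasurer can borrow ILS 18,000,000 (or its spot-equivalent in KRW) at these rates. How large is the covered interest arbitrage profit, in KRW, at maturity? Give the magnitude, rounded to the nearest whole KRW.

KRW 78,235,456

T = 1 year.
Invest the ILS and cover forward: 18,000,000 × 1.029100 × 357.698 = KRW 6,625,926,212.40.
Convert at spot and invest in KRW: 18,000,000 × 338.748 × 1.099500 = KRW 6,704,161,668.00.
The quoted forward undervalues ILS, so borrow ILS, convert to KRW at spot, deposit the KRW at 9.95%, and buy ILS forward at 357.698 to cover the loan.
The gap between the two covered legs is KRW 78,235,456.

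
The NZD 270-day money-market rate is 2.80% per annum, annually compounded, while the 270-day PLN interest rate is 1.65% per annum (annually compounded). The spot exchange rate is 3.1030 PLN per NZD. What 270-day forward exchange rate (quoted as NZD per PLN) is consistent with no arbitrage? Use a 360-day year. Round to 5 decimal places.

0.32500

T = 270/360 years.
PLN growth factor: (1 + 0.0165)^(270/360) = 1.0123497.
Growth of 1 NZD over T: (1 + 0.0280)^(270/360) = 1.0209273.
So F = 3.103 × 1.0123497 / 1.0209273 = 3.076929 (PLN/NZD).
Invert for NZD per PLN: 1 / 3.076929 = 0.32500.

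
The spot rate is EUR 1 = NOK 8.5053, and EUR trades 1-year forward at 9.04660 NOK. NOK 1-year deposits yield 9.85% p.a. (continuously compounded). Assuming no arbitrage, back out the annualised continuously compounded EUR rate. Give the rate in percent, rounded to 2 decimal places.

3.68%

T = 1 year.
By CIP, F/S equals the NOK-to-EUR growth ratio: 9.0466/8.5053 = 1.0636427.
The NOK side grows by e^(0.0985×1) = 1.1035144.
Hence g_EUR = 1.037486.
Take logs: ln 1.037486 / 1 = 0.036800, so 3.68%.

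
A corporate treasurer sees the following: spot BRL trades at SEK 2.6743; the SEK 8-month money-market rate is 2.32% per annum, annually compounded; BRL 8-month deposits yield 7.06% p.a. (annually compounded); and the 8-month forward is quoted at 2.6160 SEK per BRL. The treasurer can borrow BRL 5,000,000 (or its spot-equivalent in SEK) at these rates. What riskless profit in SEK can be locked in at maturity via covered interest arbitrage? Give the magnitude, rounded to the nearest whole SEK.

T = 8/12 years.
Invest the BRL and cover forward: 5,000,000 × 1.0465295428 × 2.6160 = SEK 13,688,606.42.
Convert at spot and invest in SEK: 5,000,000 × 2.6743 × 1.0154074707 = SEK 13,577,520.99.
The quoted forward overvalues BRL, so borrow SEK, buy BRL at spot, deposit the BRL at 7.06%, and sell the proceeds forward at 2.6160.
Profit = 13,688,606.42 − 13,577,520.99 = SEK 111,085.

SEK 111,085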